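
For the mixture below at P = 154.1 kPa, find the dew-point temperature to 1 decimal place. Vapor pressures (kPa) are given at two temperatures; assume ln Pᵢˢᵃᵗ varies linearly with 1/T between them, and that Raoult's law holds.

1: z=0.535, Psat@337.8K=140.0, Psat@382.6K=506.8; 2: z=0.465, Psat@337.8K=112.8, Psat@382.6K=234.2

Dew-point temperature: Σzᵢ·P/Pᵢˢᵃᵗ(T) = 1. Interpolate ln Pᵢˢᵃᵗ = aᵢ + bᵢ/T.
  T = 337.8 K: ΣzᵢP/Pᵢˢᵃᵗ = 1.2241
  T = 382.6 K: ΣzᵢP/Pᵢˢᵃᵗ = 0.4686
  T = 360.2 K: ΣzᵢP/Pᵢˢᵃᵗ = 0.7283
  T = 349.0 K: ΣzᵢP/Pᵢˢᵃᵗ = 0.9339
  T = 343.4 K: ΣzᵢP/Pᵢˢᵃᵗ = 1.0661
  T = 346.2 K: ΣzᵢP/Pᵢˢᵃᵗ = 0.9971
Interpolating between 343.4 K and 346.2 K gives T ≈ 346.1 K.

T = 346.1 K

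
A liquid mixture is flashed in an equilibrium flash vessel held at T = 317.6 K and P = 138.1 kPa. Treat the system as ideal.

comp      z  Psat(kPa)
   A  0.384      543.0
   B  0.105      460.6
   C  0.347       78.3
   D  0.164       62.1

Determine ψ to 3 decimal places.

ψ = 0.846

Raoult's law: Kᵢ = Pᵢˢᵃᵗ/P = Pᵢˢᵃᵗ/138.1.
  K_A = 543.0/138.1 = 3.93193, K_B = 460.6/138.1 = 3.33526, K_C = 78.3/138.1 = 0.56698, K_D = 62.1/138.1 = 0.44967
Material balance + equilibrium reduce to Σ zᵢ(Kᵢ−1)/(1+ψ(Kᵢ−1)) = 0.
Check two-phase: ΣzᵢKᵢ = 2.131 > 1 and Σzᵢ/Kᵢ = 1.106 > 1, so g(0) = 1.131 > 0 and g(1) = -0.106 < 0.
Newton–Raphson from ψ = 0.5:
  ψ = 0.500: g = 0.2534, g' = -0.865 → ψ = 0.793
  ψ = 0.793: g = 0.0357, g' = -0.676 → ψ = 0.846
Converged at ψ = 0.846.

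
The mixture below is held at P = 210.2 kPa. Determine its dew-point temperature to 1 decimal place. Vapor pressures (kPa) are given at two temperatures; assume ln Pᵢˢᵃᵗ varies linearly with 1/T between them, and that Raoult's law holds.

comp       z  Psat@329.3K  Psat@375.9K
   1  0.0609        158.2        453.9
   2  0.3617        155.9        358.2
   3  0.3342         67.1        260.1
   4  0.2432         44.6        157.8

Dew-point temperature: Σzᵢ·P/Pᵢˢᵃᵗ(T) = 1. Interpolate ln Pᵢˢᵃᵗ = aᵢ + bᵢ/T.
  T = 329.3 K: ΣzᵢP/Pᵢˢᵃᵗ = 2.7617
  T = 375.9 K: ΣzᵢP/Pᵢˢᵃᵗ = 0.8345
  T = 352.6 K: ΣzᵢP/Pᵢˢᵃᵗ = 1.4521
  T = 364.2 K: ΣzᵢP/Pᵢˢᵃᵗ = 1.0911
  T = 370.0 K: ΣzᵢP/Pᵢˢᵃᵗ = 0.9530
  T = 367.1 K: ΣzᵢP/Pᵢˢᵃᵗ = 1.0191
Interpolating between 367.1 K and 370.0 K gives T ≈ 367.9 K.

T = 367.9 K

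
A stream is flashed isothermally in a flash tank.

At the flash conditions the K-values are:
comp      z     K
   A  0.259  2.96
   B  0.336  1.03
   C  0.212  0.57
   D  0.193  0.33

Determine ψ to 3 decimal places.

ψ = 0.415

Newton iteration, ψ⁰ = 0.5:
  ψ = 0.500: g = -0.0443, g' = -0.514 → ψ = 0.414
  ψ = 0.414: g = 0.0004, g' = -0.528 → ψ = 0.415
Converged at ψ = 0.415.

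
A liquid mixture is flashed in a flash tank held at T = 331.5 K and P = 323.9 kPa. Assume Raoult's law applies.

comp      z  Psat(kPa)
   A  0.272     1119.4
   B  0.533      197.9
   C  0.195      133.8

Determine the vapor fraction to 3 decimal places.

Raoult's law: Kᵢ = Pᵢˢᵃᵗ/P = Pᵢˢᵃᵗ/323.9.
  K_A = 1119.4/323.9 = 3.45600, K_B = 197.9/323.9 = 0.61099, K_C = 133.8/323.9 = 0.41309
Let ψ = V/F and solve Σ zᵢ(Kᵢ−1)/(1+ψ(Kᵢ−1)) = 0.
Feasibility: ΣzᵢKᵢ = 1.346, Σzᵢ/Kᵢ = 1.423 — both > 1, two phases present.
Iterate (Newton) starting at ψ = 0.5:
  ψ = 0.500: g = -0.1196, g' = -0.589 → ψ = 0.297
  ψ = 0.297: g = 0.0131, g' = -0.750 → ψ = 0.315
Converged at ψ = 0.315.

ψ = 0.315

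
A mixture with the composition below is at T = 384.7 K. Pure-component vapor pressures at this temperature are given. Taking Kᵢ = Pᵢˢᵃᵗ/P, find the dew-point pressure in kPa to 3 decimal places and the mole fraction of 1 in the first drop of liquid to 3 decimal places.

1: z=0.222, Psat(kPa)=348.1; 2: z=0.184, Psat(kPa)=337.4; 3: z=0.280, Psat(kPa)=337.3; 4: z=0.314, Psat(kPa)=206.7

At the dew point ψ → 1, so Σzᵢ/Kᵢ = 1 with Kᵢ = Pᵢˢᵃᵗ/P ⇒ 1/P = Σzᵢ/Pᵢˢᵃᵗ.
1/P = 0.222/348.1 + 0.184/337.4 + 0.280/337.3 + 0.314/206.7 = 0.003532 ⇒ P = 283.100 kPa
xᵢ = zᵢP/Pᵢˢᵃᵗ ⇒ x_1 = 0.222·283.100/348.1 = 0.181

Pdew = 283.100 kPa, x_1 = 0.181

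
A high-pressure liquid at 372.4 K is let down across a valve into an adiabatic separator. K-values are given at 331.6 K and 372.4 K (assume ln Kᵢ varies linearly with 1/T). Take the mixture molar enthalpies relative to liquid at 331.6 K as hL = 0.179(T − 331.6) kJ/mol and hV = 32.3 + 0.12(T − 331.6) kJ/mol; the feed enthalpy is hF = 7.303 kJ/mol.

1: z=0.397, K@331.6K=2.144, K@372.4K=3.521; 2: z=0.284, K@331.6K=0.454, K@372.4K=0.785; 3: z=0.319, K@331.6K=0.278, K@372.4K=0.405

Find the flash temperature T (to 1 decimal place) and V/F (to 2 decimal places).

T = 337.7 K, V/F = 0.19

Adiabatic flash: solve Rachford–Rice at each trial T, then check hF = ψ·hV(T) + (1−ψ)·hL(T).
  T = 331.6 K: K = (2.144, 0.454, 0.278), RR gives ψ = 0.093, H_out = 3.015 kJ/mol
  T = 372.4 K: K = (3.521, 0.785, 0.405), RR gives ψ = 0.648, H_out = 26.681 kJ/mol
  T = 352.0 K: K = (2.787, 0.607, 0.339), RR gives ψ = 0.393, H_out = 15.868 kJ/mol
  T = 341.8 K: K = (2.454, 0.527, 0.308), RR gives ψ = 0.255, H_out = 9.924 kJ/mol
  T = 336.7 K: K = (2.296, 0.490, 0.293), RR gives ψ = 0.179, H_out = 6.637 kJ/mol
  T = 339.2 K: K = (2.373, 0.508, 0.300), RR gives ψ = 0.217, H_out = 8.283 kJ/mol
  T = 337.9 K: K = (2.333, 0.498, 0.296), RR gives ψ = 0.198, H_out = 7.436 kJ/mol
Linear interpolation between T = 336.7 (H_out = 6.637) and T = 337.9 (H_out = 7.436) on hF = 7.303 gives T ≈ 337.7 K, at which ψ = 0.19.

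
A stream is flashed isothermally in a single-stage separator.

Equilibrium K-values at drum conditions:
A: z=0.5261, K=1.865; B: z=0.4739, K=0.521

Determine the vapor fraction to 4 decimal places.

Material balance + equilibrium reduce to Σ zᵢ(Kᵢ−1)/(1+ψ(Kᵢ−1)) = 0.
g(0) = ΣzᵢKᵢ − 1 = 0.2281 and g(1) = 1 − Σzᵢ/Kᵢ = -0.1917, so a root lies in (0, 1).
Binary case is linear: z₁(K₁−1)(1+ψ(K₂−1)) + z₂(K₂−1)(1+ψ(K₁−1)) = 0
⇒ ψ = [z₁(K₁−1)+z₂(K₂−1)] / [−(K₁−1)(K₂−1)] = 0.22808/0.41433 = 0.5505

ψ = 0.5505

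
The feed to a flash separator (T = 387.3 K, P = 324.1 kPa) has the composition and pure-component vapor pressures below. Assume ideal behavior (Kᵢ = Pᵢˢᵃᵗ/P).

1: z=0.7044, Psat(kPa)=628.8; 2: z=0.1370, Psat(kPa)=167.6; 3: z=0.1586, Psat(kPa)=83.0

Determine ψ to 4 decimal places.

ψ = 0.7734

Raoult's law: Kᵢ = Pᵢˢᵃᵗ/P = Pᵢˢᵃᵗ/324.1.
  K_1 = 628.8/324.1 = 1.940142, K_2 = 167.6/324.1 = 0.517124, K_3 = 83.0/324.1 = 0.256094
Let ψ = V/F and solve Σ zᵢ(Kᵢ−1)/(1+ψ(Kᵢ−1)) = 0.
Check two-phase: ΣzᵢKᵢ = 1.4781 > 1 and Σzᵢ/Kᵢ = 1.2473 > 1, so g(0) = 0.4781 > 0 and g(1) = -0.2473 < 0.
Newton iteration, ψ⁰ = 0.49:
  ψ = 0.4900: g = 0.18106, g' = -0.5640 → ψ = 0.8111
  ψ = 0.8111: g = -0.03045, g' = -0.8446 → ψ = 0.7750
  ψ = 0.7750: g = -0.00122, g' = -0.7794 → ψ = 0.7734
Converged at ψ = 0.7734.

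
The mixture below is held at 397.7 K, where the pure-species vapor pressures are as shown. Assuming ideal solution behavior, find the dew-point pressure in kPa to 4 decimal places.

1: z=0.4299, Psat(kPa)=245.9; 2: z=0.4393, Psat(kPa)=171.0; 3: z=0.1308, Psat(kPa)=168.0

At the dew point ψ → 1, so Σzᵢ/Kᵢ = 1 with Kᵢ = Pᵢˢᵃᵗ/P ⇒ 1/P = Σzᵢ/Pᵢˢᵃᵗ.
1/P = 0.4299/245.9 + 0.4393/171.0 + 0.1308/168.0 = 0.0050958 ⇒ P = 196.2382 kPa

Pdew = 196.2382 kPa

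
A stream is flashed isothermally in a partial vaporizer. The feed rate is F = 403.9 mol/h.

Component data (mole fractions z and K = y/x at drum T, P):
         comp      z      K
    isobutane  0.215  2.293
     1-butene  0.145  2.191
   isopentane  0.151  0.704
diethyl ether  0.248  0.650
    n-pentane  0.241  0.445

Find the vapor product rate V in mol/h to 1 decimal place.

V = 140.0 mol/h

Material balance + equilibrium reduce to Σ zᵢ(Kᵢ−1)/(1+ψ(Kᵢ−1)) = 0.
Feasibility: ΣzᵢKᵢ = 1.185, Σzᵢ/Kᵢ = 1.298 — both > 1, two phases present.
Iterate (Newton) starting at ψ = 0.42:
  ψ = 0.420: g = -0.0319, g' = -0.428 → ψ = 0.345
  ψ = 0.345: g = 0.0006, g' = -0.444 → ψ = 0.347
Converged at ψ = 0.347.
Then V = ψ·F = 0.3466·403.9 = 140.0 mol/h and L = F − V = 263.9 mol/h.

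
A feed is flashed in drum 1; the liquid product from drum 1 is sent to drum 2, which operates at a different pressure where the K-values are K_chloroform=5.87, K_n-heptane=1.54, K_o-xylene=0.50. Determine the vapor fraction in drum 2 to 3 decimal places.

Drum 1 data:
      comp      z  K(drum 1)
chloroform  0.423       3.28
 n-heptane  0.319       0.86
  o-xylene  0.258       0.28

V/F (drum 2) = 0.628

Drum 1:
Iterate (Newton) starting at ψ₁ = 0.5:
  ψ₁ = 0.500: g = 0.1124, g' = -0.814 → ψ₁ = 0.638
Converged at ψ₁ = 0.638.
Drum-1 compositions:
  chloroform: x = 0.172, y = 0.565
  n-heptane: x = 0.350, y = 0.301
  o-xylene: x = 0.477, y = 0.134
Drum-2 feed = drum-1 liquid: z₂ = (0.1723, 0.3503, 0.4774).
Drum 2:
Newton–Raphson from ψ₂ = 0.5:
  ψ₂ = 0.500: g = 0.0749, g' = -0.622 → ψ₂ = 0.620
  ψ₂ = 0.620: g = 0.0042, g' = -0.561 → ψ₂ = 0.628
Converged at ψ₂ = 0.628.
  chloroform: x = 0.042, y = 0.249
  n-heptane: x = 0.262, y = 0.403
  o-xylene: x = 0.696, y = 0.348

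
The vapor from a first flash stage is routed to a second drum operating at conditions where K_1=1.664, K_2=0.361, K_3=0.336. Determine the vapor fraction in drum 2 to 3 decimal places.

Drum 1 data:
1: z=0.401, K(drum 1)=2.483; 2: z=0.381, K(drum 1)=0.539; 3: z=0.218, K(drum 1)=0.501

V/F (drum 2) = 0.331

Drum 1:
Material balance + equilibrium reduce to Σ zᵢ(Kᵢ−1)/(1+ψ₁(Kᵢ−1)) = 0.
Check two-phase: ΣzᵢKᵢ = 1.310 > 1 and Σzᵢ/Kᵢ = 1.303 > 1, so g(0) = 0.310 > 0 and g(1) = -0.303 < 0.
Newton iteration, ψ₁⁰ = 0.35:
  ψ₁ = 0.350: g = 0.0502, g' = -0.577 → ψ₁ = 0.437
  ψ₁ = 0.437: g = 0.0017, g' = -0.540 → ψ₁ = 0.440
Converged at ψ₁ = 0.440.
Drum-1 compositions:
  1: x = 0.243, y = 0.602
  2: x = 0.478, y = 0.258
  3: x = 0.279, y = 0.140
Drum-2 feed = drum-1 vapor: z₂ = (0.6024, 0.2577, 0.1400).
Drum 2:
Material balance + equilibrium reduce to Σ zᵢ(Kᵢ−1)/(1+ψ₂(Kᵢ−1)) = 0.
Check two-phase: ΣzᵢKᵢ = 1.142 > 1 and Σzᵢ/Kᵢ = 1.492 > 1, so g(0) = 0.142 > 0 and g(1) = -0.492 < 0.
Newton iteration, ψ₂⁰ = 0.64:
  ψ₂ = 0.640: g = -0.1595, g' = -0.619 → ψ₂ = 0.382
  ψ₂ = 0.382: g = -0.0234, g' = -0.464 → ψ₂ = 0.332
  ψ₂ = 0.332: g = -0.0004, g' = -0.449 → ψ₂ = 0.331
Converged at ψ₂ = 0.331.
  1: x = 0.494, y = 0.822
  2: x = 0.327, y = 0.118
  3: x = 0.179, y = 0.060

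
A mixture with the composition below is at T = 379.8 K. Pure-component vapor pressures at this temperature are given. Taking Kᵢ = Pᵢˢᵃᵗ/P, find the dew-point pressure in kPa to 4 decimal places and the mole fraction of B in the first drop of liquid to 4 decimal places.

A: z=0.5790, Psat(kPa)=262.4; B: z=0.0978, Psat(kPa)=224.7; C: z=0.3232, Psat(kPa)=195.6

At the dew point ψ → 1, so Σzᵢ/Kᵢ = 1 with Kᵢ = Pᵢˢᵃᵗ/P ⇒ 1/P = Σzᵢ/Pᵢˢᵃᵗ.
1/P = 0.5790/262.4 + 0.0978/224.7 + 0.3232/195.6 = 0.0042942 ⇒ P = 232.8748 kPa
xᵢ = zᵢP/Pᵢˢᵃᵗ ⇒ x_B = 0.0978·232.8748/224.7 = 0.1014

Pdew = 232.8748 kPa, x_B = 0.1014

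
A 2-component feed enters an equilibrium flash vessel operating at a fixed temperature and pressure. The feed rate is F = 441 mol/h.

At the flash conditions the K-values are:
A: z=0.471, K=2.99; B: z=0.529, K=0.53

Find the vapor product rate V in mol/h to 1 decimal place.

V = 324.7 mol/h

Let ψ = V/F and solve Σ zᵢ(Kᵢ−1)/(1+ψ(Kᵢ−1)) = 0.
Feasibility: ΣzᵢKᵢ = 1.689, Σzᵢ/Kᵢ = 1.156 — both > 1, two phases present.
Iterate (Newton) starting at ψ = 0.34:
  ψ = 0.340: g = 0.2631, g' = -0.829 → ψ = 0.657
  ψ = 0.657: g = 0.0463, g' = -0.595 → ψ = 0.735
  ψ = 0.735: g = 0.0006, g' = -0.580 → ψ = 0.736
Converged at ψ = 0.736.
Then V = ψ·F = 0.7363·441 = 324.7 mol/h and L = F − V = 116.3 mol/h.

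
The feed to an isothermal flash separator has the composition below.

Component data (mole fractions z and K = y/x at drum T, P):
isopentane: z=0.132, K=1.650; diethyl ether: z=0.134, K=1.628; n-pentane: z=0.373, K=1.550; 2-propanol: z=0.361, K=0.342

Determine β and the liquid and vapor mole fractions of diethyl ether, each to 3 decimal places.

β = 0.356, x_diethyl ether = 0.110, y_diethyl ether = 0.178

Newton iteration, β⁰ = 0.5:
  β = 0.500: g = -0.0643, g' = -0.479 → β = 0.366
  β = 0.366: g = -0.0043, g' = -0.421 → β = 0.356
Converged at β = 0.356.
Compositions from xᵢ = zᵢ/(1+β(Kᵢ−1)), yᵢ = Kᵢxᵢ:
  isopentane: x = 0.107, y = 0.177
  diethyl ether: x = 0.110, y = 0.178
  n-pentane: x = 0.312, y = 0.484
  2-propanol: x = 0.471, y = 0.161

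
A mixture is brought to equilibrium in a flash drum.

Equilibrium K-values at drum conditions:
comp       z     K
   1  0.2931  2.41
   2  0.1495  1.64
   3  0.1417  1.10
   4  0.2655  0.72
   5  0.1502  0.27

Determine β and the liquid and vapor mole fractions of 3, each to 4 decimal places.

Let β = V/F and solve Σ zᵢ(Kᵢ−1)/(1+β(Kᵢ−1)) = 0.
Check two-phase: ΣzᵢKᵢ = 1.3391 > 1 and Σzᵢ/Kᵢ = 1.2666 > 1, so g(0) = 0.3391 > 0 and g(1) = -0.2666 < 0.
Newton–Raphson from β = 0.32:
  β = 0.3200: g = 0.15320, g' = -0.4816 → β = 0.6381
  β = 0.6381: g = 0.00302, g' = -0.5049 → β = 0.6441
Converged at β = 0.6441.
Compositions from xᵢ = zᵢ/(1+β(Kᵢ−1)), yᵢ = Kᵢxᵢ:
  1: x = 0.1536, y = 0.3702
  2: x = 0.1059, y = 0.1736
  3: x = 0.1331, y = 0.1464
  4: x = 0.3239, y = 0.2332
  5: x = 0.2835, y = 0.0765

β = 0.6441, x_3 = 0.1331, y_3 = 0.1464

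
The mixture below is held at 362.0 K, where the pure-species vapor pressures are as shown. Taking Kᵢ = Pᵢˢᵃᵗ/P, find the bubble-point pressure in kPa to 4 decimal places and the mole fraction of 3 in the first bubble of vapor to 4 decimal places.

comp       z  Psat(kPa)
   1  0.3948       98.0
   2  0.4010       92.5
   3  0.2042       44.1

Pbub = 84.7881 kPa, y_3 = 0.1062

At the bubble point ψ → 0, so ΣzᵢKᵢ = 1 with Kᵢ = Pᵢˢᵃᵗ/P ⇒ P = ΣzᵢPᵢˢᵃᵗ.
P = 0.3948·98.0 + 0.4010·92.5 + 0.2042·44.1 = 84.7881 kPa
yᵢ = zᵢPᵢˢᵃᵗ/P ⇒ y_3 = 0.2042·44.1/84.7881 = 0.1062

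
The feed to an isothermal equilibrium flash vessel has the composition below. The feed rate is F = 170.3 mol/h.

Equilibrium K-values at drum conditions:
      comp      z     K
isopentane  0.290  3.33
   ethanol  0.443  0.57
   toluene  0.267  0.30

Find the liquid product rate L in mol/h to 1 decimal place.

L = 130.1 mol/h

Let ψ = V/F and solve Σ zᵢ(Kᵢ−1)/(1+ψ(Kᵢ−1)) = 0.
Check two-phase: ΣzᵢKᵢ = 1.298 > 1 and Σzᵢ/Kᵢ = 1.754 > 1, so g(0) = 0.298 > 0 and g(1) = -0.754 < 0.
Iterate (Newton) starting at ψ = 0.57:
  ψ = 0.570: g = -0.2731, g' = -0.796 → ψ = 0.227
  ψ = 0.227: g = 0.0085, g' = -0.959 → ψ = 0.236
Converged at ψ = 0.236.
Then V = ψ·F = 0.2361·170.3 = 40.2 mol/h and L = F − V = 130.1 mol/h.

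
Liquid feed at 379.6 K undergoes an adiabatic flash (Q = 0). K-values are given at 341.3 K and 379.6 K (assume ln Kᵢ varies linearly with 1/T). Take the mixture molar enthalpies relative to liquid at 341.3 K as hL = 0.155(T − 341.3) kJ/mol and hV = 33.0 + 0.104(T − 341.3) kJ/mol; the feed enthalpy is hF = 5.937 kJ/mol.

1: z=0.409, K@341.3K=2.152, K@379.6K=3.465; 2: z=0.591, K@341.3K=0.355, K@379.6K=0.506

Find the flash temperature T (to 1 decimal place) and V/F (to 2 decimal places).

T = 344.2 K, V/F = 0.17

Adiabatic flash: solve Rachford–Rice at each trial T, then check hF = ψ·hV(T) + (1−ψ)·hL(T).
  T = 341.3 K: K = (2.152, 0.355), RR gives ψ = 0.121, H_out = 3.996 kJ/mol
  T = 379.6 K: K = (3.465, 0.506), RR gives ψ = 0.588, H_out = 24.198 kJ/mol
  T = 360.5 K: K = (2.767, 0.428), RR gives ψ = 0.381, H_out = 15.165 kJ/mol
  T = 350.9 K: K = (2.449, 0.391), RR gives ψ = 0.263, H_out = 10.052 kJ/mol
  T = 346.1 K: K = (2.298, 0.373), RR gives ψ = 0.197, H_out = 7.183 kJ/mol
  T = 343.7 K: K = (2.224, 0.364), RR gives ψ = 0.160, H_out = 5.636 kJ/mol
Linear interpolation between T = 343.7 (H_out = 5.636) and T = 346.1 (H_out = 7.183) on hF = 5.937 gives T ≈ 344.2 K, at which ψ = 0.17.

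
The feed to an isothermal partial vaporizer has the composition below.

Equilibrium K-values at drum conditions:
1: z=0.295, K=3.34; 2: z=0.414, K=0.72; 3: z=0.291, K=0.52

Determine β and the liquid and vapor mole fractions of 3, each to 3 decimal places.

β = 0.499, x_3 = 0.383, y_3 = 0.199

Rachford–Rice: g(β) = Σ zᵢ(Kᵢ−1)/(1+β(Kᵢ−1)) = 0.
g(0) = ΣzᵢKᵢ − 1 = 0.435 and g(1) = 1 − Σzᵢ/Kᵢ = -0.223, so a root lies in (0, 1).
Newton–Raphson from β = 0.6:
  β = 0.600: g = -0.0484, g' = -0.459 → β = 0.495
  β = 0.495: g = 0.0023, g' = -0.506 → β = 0.499
Converged at β = 0.499.
Compositions from xᵢ = zᵢ/(1+β(Kᵢ−1)), yᵢ = Kᵢxᵢ:
  1: x = 0.136, y = 0.455
  2: x = 0.481, y = 0.346
  3: x = 0.383, y = 0.199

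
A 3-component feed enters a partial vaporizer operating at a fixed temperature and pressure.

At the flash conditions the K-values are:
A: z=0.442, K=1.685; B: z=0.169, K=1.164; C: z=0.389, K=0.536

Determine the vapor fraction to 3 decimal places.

ψ = 0.561

Newton–Raphson from ψ = 0.35:
  ψ = 0.350: g = 0.0549, g' = -0.258 → ψ = 0.563
  ψ = 0.563: g = -0.0003, g' = -0.265 → ψ = 0.561
Converged at ψ = 0.561.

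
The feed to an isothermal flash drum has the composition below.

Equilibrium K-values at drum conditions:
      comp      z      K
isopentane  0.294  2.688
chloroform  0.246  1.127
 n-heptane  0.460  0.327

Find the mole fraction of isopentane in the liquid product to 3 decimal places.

Rachford–Rice: g(V/F) = Σ zᵢ(Kᵢ−1)/(1+V/F(Kᵢ−1)) = 0.
Check two-phase: ΣzᵢKᵢ = 1.218 > 1 and Σzᵢ/Kᵢ = 1.734 > 1, so g(0) = 0.218 > 0 and g(1) = -0.734 < 0.
Iterate (Newton) starting at V/F = 0.35:
  V/F = 0.350: g = -0.0631, g' = -0.691 → V/F = 0.259
  V/F = 0.259: g = 0.0008, g' = -0.715 → V/F = 0.260
Converged at V/F = 0.260.
Compositions from xᵢ = zᵢ/(1+V/F(Kᵢ−1)), yᵢ = Kᵢxᵢ:
  isopentane: x = 0.204, y = 0.549
  chloroform: x = 0.238, y = 0.268
  n-heptane: x = 0.558, y = 0.182

x_isopentane = 0.204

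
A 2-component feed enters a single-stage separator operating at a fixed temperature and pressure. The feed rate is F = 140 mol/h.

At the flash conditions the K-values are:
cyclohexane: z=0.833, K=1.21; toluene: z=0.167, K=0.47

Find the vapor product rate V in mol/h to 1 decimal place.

V = 108.7 mol/h

Rachford–Rice: g(V/F) = Σ zᵢ(Kᵢ−1)/(1+V/F(Kᵢ−1)) = 0.
Check two-phase: ΣzᵢKᵢ = 1.086 > 1 and Σzᵢ/Kᵢ = 1.044 > 1, so g(0) = 0.086 > 0 and g(1) = -0.044 < 0.
Binary case is linear: z₁(K₁−1)(1+V/F(K₂−1)) + z₂(K₂−1)(1+V/F(K₁−1)) = 0
⇒ V/F = [z₁(K₁−1)+z₂(K₂−1)] / [−(K₁−1)(K₂−1)] = 0.0864/0.1113 = 0.776
Then V = V/F·F = 0.7765·140 = 108.7 mol/h and L = F − V = 31.3 mol/h.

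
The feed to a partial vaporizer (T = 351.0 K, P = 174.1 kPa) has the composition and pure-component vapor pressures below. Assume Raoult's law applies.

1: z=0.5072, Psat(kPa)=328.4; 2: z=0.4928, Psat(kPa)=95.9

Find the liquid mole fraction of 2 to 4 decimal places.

x_2 = 0.6637

Raoult's law: Kᵢ = Pᵢˢᵃᵗ/P = Pᵢˢᵃᵗ/174.1.
  K_1 = 328.4/174.1 = 1.886272, K_2 = 95.9/174.1 = 0.550833
Material balance + equilibrium reduce to Σ zᵢ(Kᵢ−1)/(1+ψ(Kᵢ−1)) = 0.
Check two-phase: ΣzᵢKᵢ = 1.2282 > 1 and Σzᵢ/Kᵢ = 1.1635 > 1, so g(0) = 0.2282 > 0 and g(1) = -0.1635 < 0.
Binary case is linear: z₁(K₁−1)(1+ψ(K₂−1)) + z₂(K₂−1)(1+ψ(K₁−1)) = 0
⇒ ψ = [z₁(K₁−1)+z₂(K₂−1)] / [−(K₁−1)(K₂−1)] = 0.22817/0.39808 = 0.5732
Compositions from xᵢ = zᵢ/(1+ψ(Kᵢ−1)), yᵢ = Kᵢxᵢ:
  1: x = 0.3363, y = 0.6344
  2: x = 0.6637, y = 0.3656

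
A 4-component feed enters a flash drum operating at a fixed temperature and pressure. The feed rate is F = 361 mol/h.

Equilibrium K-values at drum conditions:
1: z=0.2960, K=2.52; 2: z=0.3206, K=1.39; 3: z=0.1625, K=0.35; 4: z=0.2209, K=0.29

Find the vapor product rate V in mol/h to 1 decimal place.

Rachford–Rice: g(ψ) = Σ zᵢ(Kᵢ−1)/(1+ψ(Kᵢ−1)) = 0.
Check two-phase: ΣzᵢKᵢ = 1.3125 > 1 and Σzᵢ/Kᵢ = 1.5741 > 1, so g(0) = 0.3125 > 0 and g(1) = -0.5741 < 0.
Newton iteration, ψ⁰ = 0.36:
  ψ = 0.3600: g = 0.05185, g' = -0.6411 → ψ = 0.4409
  ψ = 0.4409: g = -0.00027, g' = -0.6515 → ψ = 0.4405
Converged at ψ = 0.4405.
Then V = ψ·F = 0.4405·361 = 159.0 mol/h and L = F − V = 202.0 mol/h.

V = 159.0 mol/h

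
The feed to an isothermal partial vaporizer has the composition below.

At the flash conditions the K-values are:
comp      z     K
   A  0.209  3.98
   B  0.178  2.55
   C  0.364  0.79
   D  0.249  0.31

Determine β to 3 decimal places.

Material balance + equilibrium reduce to Σ zᵢ(Kᵢ−1)/(1+β(Kᵢ−1)) = 0.
g(0) = ΣzᵢKᵢ − 1 = 0.650 and g(1) = 1 − Σzᵢ/Kᵢ = -0.386, so a root lies in (0, 1).
Newton–Raphson from β = 0.48:
  β = 0.480: g = 0.0726, g' = -0.740 → β = 0.578
  β = 0.578: g = 0.0014, g' = -0.718 → β = 0.580
Converged at β = 0.580.

β = 0.580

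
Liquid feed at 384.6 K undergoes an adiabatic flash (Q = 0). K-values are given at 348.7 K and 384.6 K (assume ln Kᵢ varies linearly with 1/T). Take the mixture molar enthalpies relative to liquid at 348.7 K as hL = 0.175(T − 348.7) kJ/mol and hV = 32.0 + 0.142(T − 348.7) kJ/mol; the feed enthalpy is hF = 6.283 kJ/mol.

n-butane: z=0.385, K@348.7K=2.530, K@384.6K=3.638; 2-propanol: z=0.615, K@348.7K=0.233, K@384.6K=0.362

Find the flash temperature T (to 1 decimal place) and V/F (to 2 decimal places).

T = 355.5 K, V/F = 0.16

Adiabatic flash: solve Rachford–Rice at each trial T, then check hF = ψ·hV(T) + (1−ψ)·hL(T).
  T = 348.7 K: K = (2.530, 0.233), RR gives ψ = 0.100, H_out = 3.200 kJ/mol
  T = 384.6 K: K = (3.638, 0.362), RR gives ψ = 0.370, H_out = 17.694 kJ/mol
  T = 366.6 K: K = (3.059, 0.293), RR gives ψ = 0.246, H_out = 10.866 kJ/mol
  T = 357.6 K: K = (2.787, 0.262), RR gives ψ = 0.178, H_out = 7.189 kJ/mol
  T = 353.1 K: K = (2.656, 0.247), RR gives ψ = 0.140, H_out = 5.227 kJ/mol
  T = 355.4 K: K = (2.723, 0.255), RR gives ψ = 0.160, H_out = 6.242 kJ/mol
Linear interpolation between T = 355.4 (H_out = 6.242) and T = 357.6 (H_out = 7.189) on hF = 6.283 gives T ≈ 355.5 K, at which ψ = 0.16.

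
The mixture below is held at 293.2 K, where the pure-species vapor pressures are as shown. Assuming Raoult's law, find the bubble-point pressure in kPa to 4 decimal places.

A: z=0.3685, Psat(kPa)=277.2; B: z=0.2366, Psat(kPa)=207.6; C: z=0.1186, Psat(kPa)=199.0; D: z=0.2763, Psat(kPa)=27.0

Pbub = 182.3279 kPa

At the bubble point ψ → 0, so ΣzᵢKᵢ = 1 with Kᵢ = Pᵢˢᵃᵗ/P ⇒ P = ΣzᵢPᵢˢᵃᵗ.
P = 0.3685·277.2 + 0.2366·207.6 + 0.1186·199.0 + 0.2763·27.0 = 182.3279 kPa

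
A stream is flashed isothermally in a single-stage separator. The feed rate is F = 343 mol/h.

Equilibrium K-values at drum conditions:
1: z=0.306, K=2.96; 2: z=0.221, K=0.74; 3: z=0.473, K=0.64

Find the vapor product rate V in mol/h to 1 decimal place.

V = 196.9 mol/h

Rachford–Rice: g(ψ) = Σ zᵢ(Kᵢ−1)/(1+ψ(Kᵢ−1)) = 0.
g(0) = ΣzᵢKᵢ − 1 = 0.372 and g(1) = 1 − Σzᵢ/Kᵢ = -0.141, so a root lies in (0, 1).
Iterate (Newton) starting at ψ = 0.5:
  ψ = 0.500: g = 0.0292, g' = -0.411 → ψ = 0.571
  ψ = 0.571: g = 0.0012, g' = -0.379 → ψ = 0.574
Converged at ψ = 0.574.
Then V = ψ·F = 0.5742·343 = 196.9 mol/h and L = F − V = 146.1 mol/h.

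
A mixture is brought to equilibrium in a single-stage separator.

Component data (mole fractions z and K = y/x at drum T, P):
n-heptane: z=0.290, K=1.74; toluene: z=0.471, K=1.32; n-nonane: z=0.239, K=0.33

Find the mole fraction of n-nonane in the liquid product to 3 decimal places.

x_n-nonane = 0.408

Material balance + equilibrium reduce to Σ zᵢ(Kᵢ−1)/(1+β(Kᵢ−1)) = 0.
Check two-phase: ΣzᵢKᵢ = 1.205 > 1 and Σzᵢ/Kᵢ = 1.248 > 1, so g(0) = 0.205 > 0 and g(1) = -0.248 < 0.
Newton–Raphson from β = 0.5:
  β = 0.500: g = 0.0458, g' = -0.363 → β = 0.626
  β = 0.626: g = -0.0036, g' = -0.426 → β = 0.618
Converged at β = 0.618.
Compositions from xᵢ = zᵢ/(1+β(Kᵢ−1)), yᵢ = Kᵢxᵢ:
  n-heptane: x = 0.199, y = 0.346
  toluene: x = 0.393, y = 0.519
  n-nonane: x = 0.408, y = 0.135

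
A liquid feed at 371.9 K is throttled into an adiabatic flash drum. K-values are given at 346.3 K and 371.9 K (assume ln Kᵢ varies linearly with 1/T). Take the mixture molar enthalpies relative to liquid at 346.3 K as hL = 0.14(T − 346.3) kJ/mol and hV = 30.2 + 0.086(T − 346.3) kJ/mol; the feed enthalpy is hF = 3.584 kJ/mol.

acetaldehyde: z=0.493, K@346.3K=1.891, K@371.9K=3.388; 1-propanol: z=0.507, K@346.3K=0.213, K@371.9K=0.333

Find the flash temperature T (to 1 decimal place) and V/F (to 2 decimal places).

Adiabatic flash: solve Rachford–Rice at each trial T, then check hF = ψ·hV(T) + (1−ψ)·hL(T).
  T = 346.3 K: K = (1.891, 0.213), RR gives ψ = 0.057, H_out = 1.734 kJ/mol
  T = 371.9 K: K = (3.388, 0.333), RR gives ψ = 0.527, H_out = 18.766 kJ/mol
  T = 359.1 K: K = (2.558, 0.268), RR gives ψ = 0.348, H_out = 12.073 kJ/mol
  T = 352.7 K: K = (2.205, 0.240), RR gives ψ = 0.228, H_out = 7.694 kJ/mol
  T = 349.5 K: K = (2.044, 0.226), RR gives ψ = 0.151, H_out = 4.986 kJ/mol
  T = 347.9 K: K = (1.966, 0.219), RR gives ψ = 0.107, H_out = 3.441 kJ/mol
Linear interpolation between T = 347.9 (H_out = 3.441) and T = 349.5 (H_out = 4.986) on hF = 3.584 gives T ≈ 348.0 K, at which ψ = 0.11.

T = 348.0 K, V/F = 0.11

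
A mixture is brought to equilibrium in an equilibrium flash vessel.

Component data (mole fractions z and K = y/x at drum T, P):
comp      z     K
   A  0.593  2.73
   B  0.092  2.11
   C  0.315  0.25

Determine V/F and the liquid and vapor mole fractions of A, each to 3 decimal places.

Material balance + equilibrium reduce to Σ zᵢ(Kᵢ−1)/(1+V/F(Kᵢ−1)) = 0.
Check two-phase: ΣzᵢKᵢ = 1.892 > 1 and Σzᵢ/Kᵢ = 1.521 > 1, so g(0) = 0.892 > 0 and g(1) = -0.521 < 0.
Iterate (Newton) starting at V/F = 0.5:
  V/F = 0.500: g = 0.2377, g' = -1.011 → V/F = 0.735
  V/F = 0.735: g = -0.0189, g' = -1.259 → V/F = 0.720
Converged at V/F = 0.720.
Compositions from xᵢ = zᵢ/(1+V/F(Kᵢ−1)), yᵢ = Kᵢxᵢ:
  A: x = 0.264, y = 0.721
  B: x = 0.051, y = 0.108
  C: x = 0.685, y = 0.171

V/F = 0.720, x_A = 0.264, y_A = 0.721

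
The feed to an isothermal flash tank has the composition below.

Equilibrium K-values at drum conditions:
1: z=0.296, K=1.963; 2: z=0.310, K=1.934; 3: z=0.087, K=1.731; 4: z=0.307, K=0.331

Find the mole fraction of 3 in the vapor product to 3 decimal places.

Newton–Raphson from ψ = 0.6:
  ψ = 0.600: g = 0.0673, g' = -0.627 → ψ = 0.707
  ψ = 0.707: g = -0.0040, g' = -0.710 → ψ = 0.702
Converged at ψ = 0.702.
Compositions from xᵢ = zᵢ/(1+ψ(Kᵢ−1)), yᵢ = Kᵢxᵢ:
  1: x = 0.177, y = 0.347
  2: x = 0.187, y = 0.362
  3: x = 0.058, y = 0.100
  4: x = 0.579, y = 0.192

y_3 = 0.100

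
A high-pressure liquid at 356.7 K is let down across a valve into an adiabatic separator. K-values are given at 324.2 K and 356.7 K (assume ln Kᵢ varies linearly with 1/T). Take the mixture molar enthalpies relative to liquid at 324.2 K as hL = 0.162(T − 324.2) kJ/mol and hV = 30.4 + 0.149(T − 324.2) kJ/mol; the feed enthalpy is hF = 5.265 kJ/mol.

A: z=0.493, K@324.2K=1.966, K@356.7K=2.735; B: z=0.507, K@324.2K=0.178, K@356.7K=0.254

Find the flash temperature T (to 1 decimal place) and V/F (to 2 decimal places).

Adiabatic flash: solve Rachford–Rice at each trial T, then check hF = ψ·hV(T) + (1−ψ)·hL(T).
  T = 324.2 K: K = (1.966, 0.178), RR gives ψ = 0.075, H_out = 2.277 kJ/mol
  T = 356.7 K: K = (2.735, 0.254), RR gives ψ = 0.369, H_out = 16.316 kJ/mol
  T = 340.4 K: K = (2.336, 0.214), RR gives ψ = 0.248, H_out = 10.111 kJ/mol
  T = 332.3 K: K = (2.148, 0.196), RR gives ψ = 0.171, H_out = 6.498 kJ/mol
  T = 328.2 K: K = (2.055, 0.187), RR gives ψ = 0.125, H_out = 4.456 kJ/mol
  T = 330.2 K: K = (2.100, 0.191), RR gives ψ = 0.148, H_out = 5.474 kJ/mol
Linear interpolation between T = 328.2 (H_out = 4.456) and T = 330.2 (H_out = 5.474) on hF = 5.265 gives T ≈ 329.8 K, at which ψ = 0.14.

T = 329.8 K, V/F = 0.14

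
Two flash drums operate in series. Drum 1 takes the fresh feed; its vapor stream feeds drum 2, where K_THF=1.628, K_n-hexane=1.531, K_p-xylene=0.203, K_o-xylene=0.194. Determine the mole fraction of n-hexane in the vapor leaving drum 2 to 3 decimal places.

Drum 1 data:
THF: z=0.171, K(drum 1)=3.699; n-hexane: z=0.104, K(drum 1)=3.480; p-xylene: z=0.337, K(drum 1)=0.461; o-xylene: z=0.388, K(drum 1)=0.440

Drum 1:
Let ψ₁ = V/F and solve Σ zᵢ(Kᵢ−1)/(1+ψ₁(Kᵢ−1)) = 0.
Feasibility: ΣzᵢKᵢ = 1.321, Σzᵢ/Kᵢ = 1.689 — both > 1, two phases present.
Newton iteration, ψ₁⁰ = 0.5:
  ψ₁ = 0.500: g = -0.2389, g' = -0.771 → ψ₁ = 0.190
  ψ₁ = 0.190: g = 0.0345, g' = -1.113 → ψ₁ = 0.221
  ψ₁ = 0.221: g = 0.0012, g' = -1.040 → ψ₁ = 0.222
Converged at ψ₁ = 0.222.
Drum-1 compositions:
  THF: x = 0.107, y = 0.395
  n-hexane: x = 0.067, y = 0.233
  p-xylene: x = 0.383, y = 0.177
  o-xylene: x = 0.443, y = 0.195
Drum-2 feed = drum-1 vapor: z₂ = (0.3952, 0.2332, 0.1765, 0.1950).
Drum 2:
Rachford–Rice: g(ψ₂) = Σ zᵢ(Kᵢ−1)/(1+ψ₂(Kᵢ−1)) = 0.
g(0) = ΣzᵢKᵢ − 1 = 0.074 and g(1) = 1 − Σzᵢ/Kᵢ = -1.270, so a root lies in (0, 1).
Newton–Raphson from ψ₂ = 0.47:
  ψ₂ = 0.470: g = -0.1872, g' = -0.750 → ψ₂ = 0.220
  ψ₂ = 0.220: g = -0.0329, g' = -0.525 → ψ₂ = 0.158
  ψ₂ = 0.158: g = -0.0009, g' = -0.498 → ψ₂ = 0.156
Converged at ψ₂ = 0.156.
  THF: x = 0.360, y = 0.586
  n-hexane: x = 0.215, y = 0.330
  p-xylene: x = 0.202, y = 0.041
  o-xylene: x = 0.223, y = 0.043

y_n-hexane (drum 2) = 0.330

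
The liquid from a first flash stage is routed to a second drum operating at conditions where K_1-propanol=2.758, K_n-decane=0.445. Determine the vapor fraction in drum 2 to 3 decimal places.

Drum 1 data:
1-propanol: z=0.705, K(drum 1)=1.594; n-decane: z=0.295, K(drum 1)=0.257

Drum 1:
Material balance + equilibrium reduce to Σ zᵢ(Kᵢ−1)/(1+ψ₁(Kᵢ−1)) = 0.
g(0) = ΣzᵢKᵢ − 1 = 0.200 and g(1) = 1 − Σzᵢ/Kᵢ = -0.590, so a root lies in (0, 1).
Binary case is linear: z₁(K₁−1)(1+ψ₁(K₂−1)) + z₂(K₂−1)(1+ψ₁(K₁−1)) = 0
⇒ ψ₁ = [z₁(K₁−1)+z₂(K₂−1)] / [−(K₁−1)(K₂−1)] = 0.1996/0.4413 = 0.452
Drum-1 compositions:
  1-propanol: x = 0.556, y = 0.886
  n-decane: x = 0.444, y = 0.114
Drum-2 feed = drum-1 liquid: z₂ = (0.5557, 0.4443).
Drum 2:
Binary case is linear: z₁(K₁−1)(1+ψ₂(K₂−1)) + z₂(K₂−1)(1+ψ₂(K₁−1)) = 0
⇒ ψ₂ = [z₁(K₁−1)+z₂(K₂−1)] / [−(K₁−1)(K₂−1)] = 0.7304/0.9757 = 0.749
  1-propanol: x = 0.240, y = 0.662
  n-decane: x = 0.760, y = 0.338

V/F (drum 2) = 0.749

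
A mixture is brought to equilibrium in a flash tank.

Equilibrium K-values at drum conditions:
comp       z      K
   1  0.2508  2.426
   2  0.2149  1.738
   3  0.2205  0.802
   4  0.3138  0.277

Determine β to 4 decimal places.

Rachford–Rice: g(β) = Σ zᵢ(Kᵢ−1)/(1+β(Kᵢ−1)) = 0.
Feasibility: ΣzᵢKᵢ = 1.2457, Σzᵢ/Kᵢ = 1.6348 — both > 1, two phases present.
Iterate (Newton) starting at β = 0.37:
  β = 0.3700: g = 0.00185, g' = -0.6065 → β = 0.3731
Converged at β = 0.3730.

β = 0.3730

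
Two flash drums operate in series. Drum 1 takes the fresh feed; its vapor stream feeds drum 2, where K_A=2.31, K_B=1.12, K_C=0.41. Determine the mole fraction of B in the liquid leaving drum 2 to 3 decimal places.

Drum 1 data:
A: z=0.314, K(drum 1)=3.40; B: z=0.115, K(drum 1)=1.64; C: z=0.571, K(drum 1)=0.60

x_B (drum 2) = 0.123

Drum 1:
Iterate (Newton) starting at ψ₁ = 0.43:
  ψ₁ = 0.430: g = 0.1527, g' = -0.600 → ψ₁ = 0.684
  ψ₁ = 0.684: g = 0.0218, g' = -0.455 → ψ₁ = 0.732
  ψ₁ = 0.732: g = 0.0003, g' = -0.442 → ψ₁ = 0.733
Converged at ψ₁ = 0.733.
Drum-1 compositions:
  A: x = 0.114, y = 0.387
  B: x = 0.078, y = 0.128
  C: x = 0.808, y = 0.485
Drum-2 feed = drum-1 vapor: z₂ = (0.3869, 0.1284, 0.4848).
Drum 2:
Material balance + equilibrium reduce to Σ zᵢ(Kᵢ−1)/(1+ψ₂(Kᵢ−1)) = 0.
Feasibility: ΣzᵢKᵢ = 1.236, Σzᵢ/Kᵢ = 1.464 — both > 1, two phases present.
Newton–Raphson from ψ₂ = 0.5:
  ψ₂ = 0.500: g = -0.0849, g' = -0.584 → ψ₂ = 0.354
  ψ₂ = 0.354: g = -0.0008, g' = -0.581 → ψ₂ = 0.353
Converged at ψ₂ = 0.353.
  A: x = 0.265, y = 0.611
  B: x = 0.123, y = 0.138
  C: x = 0.612, y = 0.251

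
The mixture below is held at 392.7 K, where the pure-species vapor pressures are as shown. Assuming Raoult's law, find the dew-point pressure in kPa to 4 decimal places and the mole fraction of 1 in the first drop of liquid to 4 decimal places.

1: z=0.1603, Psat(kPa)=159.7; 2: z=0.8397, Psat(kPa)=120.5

At the dew point ψ → 1, so Σzᵢ/Kᵢ = 1 with Kᵢ = Pᵢˢᵃᵗ/P ⇒ 1/P = Σzᵢ/Pᵢˢᵃᵗ.
1/P = 0.1603/159.7 + 0.8397/120.5 = 0.0079722 ⇒ P = 125.4355 kPa
xᵢ = zᵢP/Pᵢˢᵃᵗ ⇒ x_1 = 0.1603·125.4355/159.7 = 0.1259

Pdew = 125.4355 kPa, x_1 = 0.1259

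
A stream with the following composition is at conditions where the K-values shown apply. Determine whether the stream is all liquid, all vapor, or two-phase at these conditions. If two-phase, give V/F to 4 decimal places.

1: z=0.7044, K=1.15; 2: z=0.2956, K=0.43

all liquid

ΣzᵢKᵢ = 0.9372; Σzᵢ/Kᵢ = 1.3000.
Since ΣzᵢKᵢ < 1 the mixture is below its bubble point — single liquid phase.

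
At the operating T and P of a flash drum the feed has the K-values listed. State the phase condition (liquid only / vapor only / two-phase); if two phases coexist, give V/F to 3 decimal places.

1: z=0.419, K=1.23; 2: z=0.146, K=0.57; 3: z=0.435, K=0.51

liquid only

ΣzᵢKᵢ = 0.820; Σzᵢ/Kᵢ = 1.450.
Since ΣzᵢKᵢ < 1 the mixture is below its bubble point — single liquid phase.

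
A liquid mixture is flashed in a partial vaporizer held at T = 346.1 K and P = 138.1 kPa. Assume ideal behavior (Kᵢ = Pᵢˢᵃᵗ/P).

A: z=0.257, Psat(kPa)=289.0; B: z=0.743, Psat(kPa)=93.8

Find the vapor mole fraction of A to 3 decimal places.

Raoult's law: Kᵢ = Pᵢˢᵃᵗ/P = Pᵢˢᵃᵗ/138.1.
  K_A = 289.0/138.1 = 2.09269, K_B = 93.8/138.1 = 0.67922
Material balance + equilibrium reduce to Σ zᵢ(Kᵢ−1)/(1+ψ(Kᵢ−1)) = 0.
g(0) = ΣzᵢKᵢ − 1 = 0.042 and g(1) = 1 − Σzᵢ/Kᵢ = -0.217, so a root lies in (0, 1).
Binary case is linear: z₁(K₁−1)(1+ψ(K₂−1)) + z₂(K₂−1)(1+ψ(K₁−1)) = 0
⇒ ψ = [z₁(K₁−1)+z₂(K₂−1)] / [−(K₁−1)(K₂−1)] = 0.0425/0.3505 = 0.121
Compositions from xᵢ = zᵢ/(1+ψ(Kᵢ−1)), yᵢ = Kᵢxᵢ:
  A: x = 0.227, y = 0.475
  B: x = 0.773, y = 0.525

y_A = 0.475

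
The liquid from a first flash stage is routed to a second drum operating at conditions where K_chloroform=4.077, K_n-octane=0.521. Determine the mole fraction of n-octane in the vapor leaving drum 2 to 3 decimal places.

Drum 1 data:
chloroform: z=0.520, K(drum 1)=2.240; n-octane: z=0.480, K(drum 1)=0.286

y_n-octane (drum 2) = 0.451

Drum 1:
Binary case is linear: z₁(K₁−1)(1+ψ₁(K₂−1)) + z₂(K₂−1)(1+ψ₁(K₁−1)) = 0
⇒ ψ₁ = [z₁(K₁−1)+z₂(K₂−1)] / [−(K₁−1)(K₂−1)] = 0.3021/0.8854 = 0.341
Drum-1 compositions:
  chloroform: x = 0.365, y = 0.819
  n-octane: x = 0.635, y = 0.181
Drum-2 feed = drum-1 liquid: z₂ = (0.3654, 0.6346).
Drum 2:
Material balance + equilibrium reduce to Σ zᵢ(Kᵢ−1)/(1+ψ₂(Kᵢ−1)) = 0.
Check two-phase: ΣzᵢKᵢ = 1.820 > 1 and Σzᵢ/Kᵢ = 1.308 > 1, so g(0) = 0.820 > 0 and g(1) = -0.308 < 0.
Binary case is linear: z₁(K₁−1)(1+ψ₂(K₂−1)) + z₂(K₂−1)(1+ψ₂(K₁−1)) = 0
⇒ ψ₂ = [z₁(K₁−1)+z₂(K₂−1)] / [−(K₁−1)(K₂−1)] = 0.8204/1.4739 = 0.557
  chloroform: x = 0.135, y = 0.549
  n-octane: x = 0.865, y = 0.451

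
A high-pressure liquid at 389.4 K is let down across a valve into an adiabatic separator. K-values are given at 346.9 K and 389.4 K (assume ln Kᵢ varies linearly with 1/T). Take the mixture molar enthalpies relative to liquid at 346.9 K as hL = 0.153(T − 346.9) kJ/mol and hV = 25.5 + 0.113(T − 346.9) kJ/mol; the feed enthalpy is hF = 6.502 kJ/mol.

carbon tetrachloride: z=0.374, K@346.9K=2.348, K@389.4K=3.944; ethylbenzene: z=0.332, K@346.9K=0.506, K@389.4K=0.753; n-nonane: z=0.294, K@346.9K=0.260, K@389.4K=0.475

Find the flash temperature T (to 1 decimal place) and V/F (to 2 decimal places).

Adiabatic flash: solve Rachford–Rice at each trial T, then check hF = ψ·hV(T) + (1−ψ)·hL(T).
  T = 346.9 K: K = (2.348, 0.506, 0.260), RR gives ψ = 0.147, H_out = 3.742 kJ/mol
  T = 389.4 K: K = (3.944, 0.753, 0.475), RR gives ψ = 0.729, H_out = 23.849 kJ/mol
  T = 368.1 K: K = (3.087, 0.624, 0.357), RR gives ψ = 0.432, H_out = 13.891 kJ/mol
  T = 357.5 K: K = (2.703, 0.564, 0.306), RR gives ψ = 0.297, H_out = 9.060 kJ/mol
  T = 352.2 K: K = (2.522, 0.535, 0.283), RR gives ψ = 0.225, H_out = 6.496 kJ/mol
  T = 354.9 K: K = (2.613, 0.549, 0.294), RR gives ψ = 0.262, H_out = 7.821 kJ/mol
  T = 353.5 K: K = (2.566, 0.542, 0.288), RR gives ψ = 0.243, H_out = 7.140 kJ/mol
Linear interpolation between T = 352.2 (H_out = 6.496) and T = 353.5 (H_out = 7.140) on hF = 6.502 gives T ≈ 352.2 K, at which ψ = 0.22.

T = 352.2 K, V/F = 0.22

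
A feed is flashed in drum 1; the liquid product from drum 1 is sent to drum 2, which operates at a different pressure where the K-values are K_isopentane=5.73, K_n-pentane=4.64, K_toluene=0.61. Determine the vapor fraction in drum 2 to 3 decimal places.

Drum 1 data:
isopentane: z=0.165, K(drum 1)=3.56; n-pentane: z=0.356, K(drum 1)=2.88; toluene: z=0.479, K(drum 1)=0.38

Drum 1:
Let ψ₁ = V/F and solve Σ zᵢ(Kᵢ−1)/(1+ψ₁(Kᵢ−1)) = 0.
Check two-phase: ΣzᵢKᵢ = 1.795 > 1 and Σzᵢ/Kᵢ = 1.430 > 1, so g(0) = 0.795 > 0 and g(1) = -0.430 < 0.
Iterate (Newton) starting at ψ₁ = 0.5:
  ψ₁ = 0.500: g = 0.0998, g' = -0.929 → ψ₁ = 0.607
  ψ₁ = 0.607: g = 0.0014, g' = -0.914 → ψ₁ = 0.609
Converged at ψ₁ = 0.609.
Drum-1 compositions:
  isopentane: x = 0.064, y = 0.230
  n-pentane: x = 0.166, y = 0.478
  toluene: x = 0.770, y = 0.292
Drum-2 feed = drum-1 liquid: z₂ = (0.0645, 0.1660, 0.7695).
Drum 2:
Let ψ₂ = V/F and solve Σ zᵢ(Kᵢ−1)/(1+ψ₂(Kᵢ−1)) = 0.
g(0) = ΣzᵢKᵢ − 1 = 0.609 and g(1) = 1 − Σzᵢ/Kᵢ = -0.309, so a root lies in (0, 1).
Iterate (Newton) starting at ψ₂ = 0.67:
  ψ₂ = 0.670: g = -0.1574, g' = -0.483 → ψ₂ = 0.344
  ψ₂ = 0.344: g = 0.0374, g' = -0.798 → ψ₂ = 0.391
  ψ₂ = 0.391: g = 0.0020, g' = -0.715 → ψ₂ = 0.394
Converged at ψ₂ = 0.394.
  isopentane: x = 0.023, y = 0.129
  n-pentane: x = 0.068, y = 0.316
  toluene: x = 0.909, y = 0.555

V/F (drum 2) = 0.394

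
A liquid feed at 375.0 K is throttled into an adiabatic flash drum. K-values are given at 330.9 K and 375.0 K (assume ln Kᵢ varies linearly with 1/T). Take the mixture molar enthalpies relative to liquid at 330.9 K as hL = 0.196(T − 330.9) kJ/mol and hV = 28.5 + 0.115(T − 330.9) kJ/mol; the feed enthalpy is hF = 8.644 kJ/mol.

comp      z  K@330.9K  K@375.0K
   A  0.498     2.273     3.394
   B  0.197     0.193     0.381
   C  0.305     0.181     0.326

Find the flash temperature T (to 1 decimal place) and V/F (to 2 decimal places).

T = 336.6 K, V/F = 0.27

Adiabatic flash: solve Rachford–Rice at each trial T, then check hF = ψ·hV(T) + (1−ψ)·hL(T).
  T = 330.9 K: K = (2.273, 0.193, 0.181), RR gives ψ = 0.217, H_out = 6.191 kJ/mol
  T = 375.0 K: K = (3.394, 0.381, 0.326), RR gives ψ = 0.553, H_out = 22.426 kJ/mol
  T = 352.9 K: K = (2.811, 0.277, 0.247), RR gives ψ = 0.395, H_out = 14.856 kJ/mol
  T = 341.9 K: K = (2.536, 0.232, 0.213), RR gives ψ = 0.312, H_out = 10.771 kJ/mol
  T = 336.4 K: K = (2.403, 0.212, 0.196), RR gives ψ = 0.267, H_out = 8.562 kJ/mol
  T = 339.1 K: K = (2.468, 0.222, 0.204), RR gives ψ = 0.289, H_out = 9.664 kJ/mol
  T = 337.8 K: K = (2.437, 0.217, 0.200), RR gives ψ = 0.279, H_out = 9.138 kJ/mol
Linear interpolation between T = 336.4 (H_out = 8.562) and T = 337.8 (H_out = 9.138) on hF = 8.644 gives T ≈ 336.6 K, at which ψ = 0.27.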